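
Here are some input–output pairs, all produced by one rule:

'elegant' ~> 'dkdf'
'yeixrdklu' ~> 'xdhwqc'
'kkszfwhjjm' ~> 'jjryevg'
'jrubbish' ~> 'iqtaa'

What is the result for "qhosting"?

Each output is the input with this applied: delete the last 3 characters, then shift every letter 1 place backward in the alphabet (wrapping around).
Starting from "qhosting": after the first operation, "qhost"; after the second, "pgnrs".

pgnrs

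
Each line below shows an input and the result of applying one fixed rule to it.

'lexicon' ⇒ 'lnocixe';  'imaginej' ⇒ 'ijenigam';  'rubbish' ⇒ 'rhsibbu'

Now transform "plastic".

pcitsal

The transformation: reverse the string, then move the last character to the front.
On "plastic": the first step gives "citsalp", and the second then gives "pcitsal".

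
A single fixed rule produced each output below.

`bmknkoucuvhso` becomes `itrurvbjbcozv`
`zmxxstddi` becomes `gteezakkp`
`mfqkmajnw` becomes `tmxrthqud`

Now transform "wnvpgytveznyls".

In each case the input is transformed by: shift every letter 7 places forward in the alphabet (wrapping around).
So "wnvpgytveznyls" becomes "ducwnfaclgufsz".

ducwnfaclgufsz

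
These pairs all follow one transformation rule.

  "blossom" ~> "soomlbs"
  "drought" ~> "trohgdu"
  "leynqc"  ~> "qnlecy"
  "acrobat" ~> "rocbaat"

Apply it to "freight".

rihgfet

The pattern: sort the characters into reverse alphabetical order, then move the first character to the end.
On "freight": the first step gives "trihgfe", and the second then gives "rihgfet".
(Check on "blossom": → "ssoomlb" → "soomlbs" ✓)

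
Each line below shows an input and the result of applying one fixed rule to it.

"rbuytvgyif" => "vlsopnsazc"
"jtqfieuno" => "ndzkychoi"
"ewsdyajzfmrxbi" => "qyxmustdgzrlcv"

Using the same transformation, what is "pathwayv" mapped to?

ujbnuqps

Each output is the input with this applied: shift every letter 6 places backward in the alphabet (wrapping around), then swap each adjacent pair of characters (1↔2, 3↔4, ...).
So "pathwayv" becomes "ujbnuqps".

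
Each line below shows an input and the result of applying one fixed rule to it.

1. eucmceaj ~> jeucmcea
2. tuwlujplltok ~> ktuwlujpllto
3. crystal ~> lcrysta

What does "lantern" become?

Rule — move the last character to the front.
For "lantern" the result is "nlanter".

nlanter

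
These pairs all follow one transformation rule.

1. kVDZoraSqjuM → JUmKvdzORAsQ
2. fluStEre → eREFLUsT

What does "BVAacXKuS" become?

kUsbvaACx

The pattern: flip the case of every letter, then move the last 3 characters to the front (rotate right by 3).
Doing the same to "BVAacXKuS": "kUsbvaACx".
(Check on "kVDZoraSqjuM": → "KvdzORAsQJUm" → "JUmKvdzORAsQ" ✓)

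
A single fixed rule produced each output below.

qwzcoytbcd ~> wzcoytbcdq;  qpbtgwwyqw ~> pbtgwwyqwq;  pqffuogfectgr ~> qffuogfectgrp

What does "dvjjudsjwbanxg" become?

vjjudsjwbanxgd

What's happening: move the first character to the end.
Applying that to "dvjjudsjwbanxg" gives "vjjudsjwbanxgd".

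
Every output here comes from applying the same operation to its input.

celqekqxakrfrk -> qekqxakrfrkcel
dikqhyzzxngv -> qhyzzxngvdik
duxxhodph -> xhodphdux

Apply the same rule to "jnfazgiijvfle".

What's happening: move the first 3 characters to the end (rotate left by 3).
"jnfazgiijvfle" → "azgiijvflejnf".

azgiijvflejnf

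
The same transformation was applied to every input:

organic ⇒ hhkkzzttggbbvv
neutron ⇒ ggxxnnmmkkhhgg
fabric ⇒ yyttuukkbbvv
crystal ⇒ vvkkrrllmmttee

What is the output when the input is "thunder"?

Rule — shift every letter 7 places backward in the alphabet (wrapping around), then double every character.
On "thunder" that produces "mmaannggwwxxkk".

mmaannggwwxxkk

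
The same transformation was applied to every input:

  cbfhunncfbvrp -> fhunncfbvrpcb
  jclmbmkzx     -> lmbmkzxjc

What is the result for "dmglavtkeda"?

glavtkedadm

Looking at the pairs, the operation is to move the first 2 characters to the end (rotate left by 2).
On "dmglavtkeda" that produces "glavtkedadm".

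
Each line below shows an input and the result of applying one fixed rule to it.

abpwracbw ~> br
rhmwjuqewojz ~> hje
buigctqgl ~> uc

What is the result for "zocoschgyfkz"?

Each output is the input with this applied: delete the last 2 characters, then keep one character in every 3, starting at position 2 (positions 2nd, 5th, 8th, ...).
Starting from "zocoschgyfkz": after the first operation, "zocoschgyf"; after the second, "osg".

osg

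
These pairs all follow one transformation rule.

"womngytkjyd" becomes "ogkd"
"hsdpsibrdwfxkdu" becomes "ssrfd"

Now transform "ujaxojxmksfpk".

Looking at the pairs, the operation is to keep one character in every 3, starting at position 2 (positions 2nd, 5th, 8th, ...).
"ujaxojxmksfpk" → "jomf".

jomf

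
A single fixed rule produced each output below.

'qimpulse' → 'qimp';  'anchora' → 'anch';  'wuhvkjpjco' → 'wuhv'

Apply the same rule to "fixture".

What's happening: keep only the first 4 characters.
Doing the same to "fixture": "fixt".

fixt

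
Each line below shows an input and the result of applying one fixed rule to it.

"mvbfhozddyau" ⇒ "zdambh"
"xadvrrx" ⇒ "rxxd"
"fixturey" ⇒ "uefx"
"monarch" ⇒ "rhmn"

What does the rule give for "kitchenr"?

In each case the input is transformed by: keep every other character starting from the first (positions 1st, 3rd, 5th, ...), then swap the front and back halves of the string.
For "kitchenr", step one produces "kthn"; step two turns that into "hnkt".
(Check on "monarch": → "mnrh" → "rhmn" ✓)

hnkt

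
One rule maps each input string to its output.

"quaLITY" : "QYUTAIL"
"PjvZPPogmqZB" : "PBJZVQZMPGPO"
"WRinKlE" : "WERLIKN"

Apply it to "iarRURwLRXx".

IXAXRRRLUWR

The transformation: take characters alternately from the front and the back (1st, last, 2nd, 2nd-last, ...), then convert every letter to uppercase.
Applying both steps to "iarRURwLRXx": "ixaXrRRLUwR", then "IXAXRRRLUWR".
(Check on "WRinKlE": → "WERliKn" → "WERLIKN" ✓)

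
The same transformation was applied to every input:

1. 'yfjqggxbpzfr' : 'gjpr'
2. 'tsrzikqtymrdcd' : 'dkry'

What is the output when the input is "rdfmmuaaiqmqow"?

In each case the input is transformed by: keep one character in every 3, starting at position 3 (positions 3rd, 6th, 9th, ...), then sort the characters into alphabetical order.
On "rdfmmuaaiqmqow" that produces "fiqu".

fiqu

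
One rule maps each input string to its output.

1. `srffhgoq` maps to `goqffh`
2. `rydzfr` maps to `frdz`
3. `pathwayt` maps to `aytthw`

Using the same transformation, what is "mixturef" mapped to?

refxtu

What's happening: delete the first 2 characters, then swap the front and back halves of the string.
On "mixturef": the first step gives "xturef", and the second then gives "refxtu".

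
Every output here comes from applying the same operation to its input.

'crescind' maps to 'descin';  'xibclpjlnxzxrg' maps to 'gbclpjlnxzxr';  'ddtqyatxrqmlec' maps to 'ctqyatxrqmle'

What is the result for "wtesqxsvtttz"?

zesqxsvttt

In each case the input is transformed by: delete the first 2 characters, then move the last character to the front.
On "wtesqxsvtttz" that produces "zesqxsvttt".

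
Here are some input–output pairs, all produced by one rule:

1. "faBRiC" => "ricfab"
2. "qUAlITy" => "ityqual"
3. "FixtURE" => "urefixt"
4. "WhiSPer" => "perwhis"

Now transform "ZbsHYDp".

ydpzbsh

Each output is the input with this applied: move the last 3 characters to the front (rotate right by 3), then convert every letter to lowercase.
Doing the same to "ZbsHYDp": "ydpzbsh".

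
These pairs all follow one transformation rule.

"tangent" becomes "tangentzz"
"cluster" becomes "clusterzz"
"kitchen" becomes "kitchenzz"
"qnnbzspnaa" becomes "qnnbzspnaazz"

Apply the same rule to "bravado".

bravadozz

The pattern: append "zz".
On "bravado" that produces "bravadozz".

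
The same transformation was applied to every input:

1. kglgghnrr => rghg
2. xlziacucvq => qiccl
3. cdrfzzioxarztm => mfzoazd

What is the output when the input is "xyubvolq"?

What's happening: keep every other character starting from the second (positions 2nd, 4th, 6th, ...), then swap the first and last characters.
Starting from "xyubvolq": after the first operation, "yboq"; after the second, "qboy".

qboy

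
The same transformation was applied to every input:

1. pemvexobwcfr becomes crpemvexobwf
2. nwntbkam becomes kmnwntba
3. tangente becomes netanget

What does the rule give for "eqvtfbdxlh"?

xheqvtfbdl

The transformation: move the last 2 characters to the front (rotate right by 2), then swap the first and last characters.
For "eqvtfbdxlh" the result is "xheqvtfbdl".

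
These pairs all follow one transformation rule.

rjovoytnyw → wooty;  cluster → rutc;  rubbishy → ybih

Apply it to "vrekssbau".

What's happening: swap the first and last characters, then keep every other character starting from the first (positions 1st, 3rd, 5th, ...).
On "vrekssbau": the first step gives "urekssbav", and the second then gives "uesbv".

uesbv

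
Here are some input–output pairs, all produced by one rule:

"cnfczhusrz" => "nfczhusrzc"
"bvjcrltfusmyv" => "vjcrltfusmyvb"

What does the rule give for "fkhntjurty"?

Each output is the input with this applied: move the first character to the end.
Doing the same to "fkhntjurty": "khntjurtyf".

khntjurtyf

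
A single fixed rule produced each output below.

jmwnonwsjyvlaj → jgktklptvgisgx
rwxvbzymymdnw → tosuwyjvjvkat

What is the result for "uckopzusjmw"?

zrlhwmprjgt

In each case the input is transformed by: swap each adjacent pair of characters (1↔2, 3↔4, ...), then shift every letter 3 places backward in the alphabet (wrapping around).
Doing the same to "uckopzusjmw": "zrlhwmprjgt".
(Check on "jmwnonwsjyvlaj": → "mjnwnoswyjlvja" → "jgktklptvgisgx" ✓)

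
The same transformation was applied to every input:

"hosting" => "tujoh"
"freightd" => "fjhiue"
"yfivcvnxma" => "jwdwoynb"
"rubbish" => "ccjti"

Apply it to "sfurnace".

vsobdf

In each case the input is transformed by: shift every letter 1 place forward in the alphabet (wrapping around), then delete the first 2 characters.
"sfurnace" → "tgvsobdf" → "vsobdf".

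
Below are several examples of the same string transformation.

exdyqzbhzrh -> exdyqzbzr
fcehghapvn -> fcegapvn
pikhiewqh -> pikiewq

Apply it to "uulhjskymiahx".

In each case the input is transformed by: remove every "h".
Applying that to "uulhjskymiahx" gives "uuljskymiax".

uuljskymiax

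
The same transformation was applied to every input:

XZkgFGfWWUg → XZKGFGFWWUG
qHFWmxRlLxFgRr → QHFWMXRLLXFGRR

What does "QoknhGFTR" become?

The pattern: convert every letter to uppercase.
On "QoknhGFTR" that produces "QOKNHGFTR".

QOKNHGFTR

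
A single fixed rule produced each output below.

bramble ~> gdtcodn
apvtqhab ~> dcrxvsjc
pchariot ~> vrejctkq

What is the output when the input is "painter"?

trckpvg

Rule — move the last character to the front, then shift every letter 2 places forward in the alphabet (wrapping around).
"painter" → "rpainte" → "trckpvg".
(Check on "apvtqhab": → "bapvtqha" → "dcrxvsjc" ✓)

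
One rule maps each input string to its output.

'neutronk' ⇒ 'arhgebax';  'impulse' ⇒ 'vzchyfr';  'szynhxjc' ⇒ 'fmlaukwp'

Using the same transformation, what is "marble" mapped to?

The transformation: shift every letter 13 places forward in the alphabet (wrapping around) — i.e. ROT13.
"marble" → "zneoyr".

zneoyr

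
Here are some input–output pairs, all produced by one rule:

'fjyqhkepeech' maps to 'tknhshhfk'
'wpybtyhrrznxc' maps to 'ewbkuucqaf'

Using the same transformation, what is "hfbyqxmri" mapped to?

Rule — delete the first 3 characters, then shift every letter 3 places forward in the alphabet (wrapping around).
Starting from "hfbyqxmri": after the first operation, "yqxmri"; after the second, "btapul".

btapul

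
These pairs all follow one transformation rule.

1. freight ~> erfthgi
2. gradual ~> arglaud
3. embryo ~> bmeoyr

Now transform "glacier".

The pattern: reverse the string, then move the last 3 characters to the front (rotate right by 3).
Starting from "glacier": after the first operation, "reicalg"; after the second, "algreic".

algreic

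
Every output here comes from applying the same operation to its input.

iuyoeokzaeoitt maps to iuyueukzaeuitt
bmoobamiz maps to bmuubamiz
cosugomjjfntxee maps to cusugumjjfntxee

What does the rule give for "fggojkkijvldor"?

The transformation: replace every "o" with "u".
For "fggojkkijvldor" the result is "fggujkkijvldur".

fggujkkijvldur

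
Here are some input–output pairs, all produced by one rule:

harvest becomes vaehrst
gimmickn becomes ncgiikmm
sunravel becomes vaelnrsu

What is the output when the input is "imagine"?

naegiim

In each case the input is transformed by: sort the characters into alphabetical order, then move the last character to the front.
"imagine" → "aegiimn" → "naegiim".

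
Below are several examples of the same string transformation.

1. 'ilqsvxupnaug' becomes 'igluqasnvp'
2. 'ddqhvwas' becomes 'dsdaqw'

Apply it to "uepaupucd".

udecpua

Rule — take characters alternately from the front and the back (1st, last, 2nd, 2nd-last, ...), then delete the last 2 characters.
On "uepaupucd": the first step gives "udecpuapu", and the second then gives "udecpua".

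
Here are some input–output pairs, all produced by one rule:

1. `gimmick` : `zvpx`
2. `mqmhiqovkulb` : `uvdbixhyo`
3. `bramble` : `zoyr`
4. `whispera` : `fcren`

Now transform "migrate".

engr

Looking at the pairs, the operation is to delete the first 3 characters, then shift every letter 13 places forward in the alphabet (wrapping around) — i.e. ROT13.
For "migrate", step one produces "rate"; step two turns that into "engr".
(Check on "mqmhiqovkulb": → "hiqovkulb" → "uvdbixhyo" ✓)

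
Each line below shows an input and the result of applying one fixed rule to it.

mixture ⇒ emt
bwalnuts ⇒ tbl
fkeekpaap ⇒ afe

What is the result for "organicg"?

coa

What's happening: keep one character in every 3, starting at position 1 (positions 1st, 4th, 7th, ...), then move the last character to the front.
For "organicg", step one produces "oac"; step two turns that into "coa".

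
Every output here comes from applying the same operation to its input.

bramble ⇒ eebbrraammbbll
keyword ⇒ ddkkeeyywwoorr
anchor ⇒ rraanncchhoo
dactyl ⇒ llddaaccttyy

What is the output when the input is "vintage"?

Each output is the input with this applied: move the last character to the front, then double every character.
Doing the same to "vintage": "eevviinnttaagg".
(Check on "anchor": → "rancho" → "rraanncchhoo" ✓)

eevviinnttaagg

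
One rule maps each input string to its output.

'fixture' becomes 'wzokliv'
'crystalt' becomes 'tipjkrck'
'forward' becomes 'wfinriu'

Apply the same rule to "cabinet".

trszevk

The pattern: shift every letter 9 places backward in the alphabet (wrapping around).
"cabinet" → "trszevk".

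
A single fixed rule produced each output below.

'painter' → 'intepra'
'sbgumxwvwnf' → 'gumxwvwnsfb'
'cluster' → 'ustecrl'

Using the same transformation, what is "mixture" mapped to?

xturmei

Looking at the pairs, the operation is to swap the first and last characters, then move the first 2 characters to the end (rotate left by 2).
Working it through for "mixture": intermediate "eixturm", final "xturmei".
(Check on "sbgumxwvwnf": → "fbgumxwvwns" → "gumxwvwnsfb" ✓)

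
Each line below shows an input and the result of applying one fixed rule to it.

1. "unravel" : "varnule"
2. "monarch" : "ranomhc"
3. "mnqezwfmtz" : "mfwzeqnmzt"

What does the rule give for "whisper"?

psihwre

Each output is the input with this applied: reverse the string, then move the first 2 characters to the end (rotate left by 2).
Starting from "whisper": after the first operation, "repsihw"; after the second, "psihwre".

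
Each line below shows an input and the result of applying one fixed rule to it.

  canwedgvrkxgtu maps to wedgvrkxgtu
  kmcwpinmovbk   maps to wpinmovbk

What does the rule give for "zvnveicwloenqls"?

veicwloenqls

What's happening: delete the first 3 characters.
Doing the same to "zvnveicwloenqls": "veicwloenqls".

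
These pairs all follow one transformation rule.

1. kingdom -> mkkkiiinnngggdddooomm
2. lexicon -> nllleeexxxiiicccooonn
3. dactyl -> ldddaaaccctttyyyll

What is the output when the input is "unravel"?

luuunnnrrraaavvveeell

The rule is to repeat every character 3 times, then move the last character to the front.
Working it through for "unravel": intermediate "uuunnnrrraaavvveeelll", final "luuunnnrrraaavvveeell".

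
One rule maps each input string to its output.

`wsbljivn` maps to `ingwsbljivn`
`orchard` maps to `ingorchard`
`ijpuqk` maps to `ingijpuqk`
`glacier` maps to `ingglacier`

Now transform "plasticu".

ingplasticu

Rule — prepend "ing".
Applying that to "plasticu" gives "ingplasticu".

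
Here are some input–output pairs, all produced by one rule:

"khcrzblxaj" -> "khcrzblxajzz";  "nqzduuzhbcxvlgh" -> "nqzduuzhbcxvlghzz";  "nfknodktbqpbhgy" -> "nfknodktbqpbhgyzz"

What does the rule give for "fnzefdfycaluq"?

What's happening: append "zz".
Applying that to "fnzefdfycaluq" gives "fnzefdfycaluqzz".

fnzefdfycaluqzz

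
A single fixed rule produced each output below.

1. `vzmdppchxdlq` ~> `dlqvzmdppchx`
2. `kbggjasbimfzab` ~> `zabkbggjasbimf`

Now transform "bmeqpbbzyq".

What's happening: move the last 3 characters to the front (rotate right by 3).
On "bmeqpbbzyq" that produces "zyqbmeqpbb".

zyqbmeqpbb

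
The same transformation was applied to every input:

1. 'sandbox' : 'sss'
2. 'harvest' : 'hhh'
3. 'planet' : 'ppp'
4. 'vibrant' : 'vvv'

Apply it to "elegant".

In each case the input is transformed by: repeat every character 3 times, then keep only the first 3 characters.
For "elegant", step one produces "eeellleeegggaaannnttt"; step two turns that into "eee".

eee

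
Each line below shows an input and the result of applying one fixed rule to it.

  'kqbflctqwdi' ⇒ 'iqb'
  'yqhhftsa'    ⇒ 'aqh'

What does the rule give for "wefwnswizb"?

What's happening: swap the first and last characters, then keep only the first 3 characters.
Starting from "wefwnswizb": after the first operation, "befwnswizw"; after the second, "bef".

bef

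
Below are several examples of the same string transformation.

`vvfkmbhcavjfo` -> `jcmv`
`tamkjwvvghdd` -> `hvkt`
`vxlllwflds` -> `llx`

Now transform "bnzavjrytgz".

Each output is the input with this applied: reverse the string, then keep one character in every 3, starting at position 3 (positions 3rd, 6th, 9th, ...).
For "bnzavjrytgz", step one produces "zgtyrjvaznb"; step two turns that into "tjz".

tjz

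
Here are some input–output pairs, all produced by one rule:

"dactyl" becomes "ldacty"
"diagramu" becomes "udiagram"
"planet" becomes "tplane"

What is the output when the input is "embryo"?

oembry

Rule — move the last character to the front.
"embryo" → "oembry".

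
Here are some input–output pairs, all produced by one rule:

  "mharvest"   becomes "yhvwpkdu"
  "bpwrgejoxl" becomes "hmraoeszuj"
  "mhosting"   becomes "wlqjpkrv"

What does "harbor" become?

erukdu

Each output is the input with this applied: shift every letter 3 places forward in the alphabet (wrapping around), then swap the front and back halves of the string.
On "harbor": the first step gives "kdueru", and the second then gives "erukdu".
(Check on "mharvest": → "pkduyhvw" → "yhvwpkdu" ✓)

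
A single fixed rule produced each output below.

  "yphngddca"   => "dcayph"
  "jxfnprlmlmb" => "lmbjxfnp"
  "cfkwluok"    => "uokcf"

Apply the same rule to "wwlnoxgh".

xghww

The pattern: move the last 3 characters to the front (rotate right by 3), then delete the last 3 characters.
On "wwlnoxgh": the first step gives "xghwwlno", and the second then gives "xghww".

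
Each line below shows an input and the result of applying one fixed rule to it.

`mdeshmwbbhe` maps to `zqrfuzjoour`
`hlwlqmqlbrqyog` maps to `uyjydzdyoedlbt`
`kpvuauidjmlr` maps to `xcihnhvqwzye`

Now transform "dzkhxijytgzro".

qmxukvwlgtmeb

What's happening: shift every letter 13 places forward in the alphabet (wrapping around) — i.e. ROT13.
"dzkhxijytgzro" → "qmxukvwlgtmeb".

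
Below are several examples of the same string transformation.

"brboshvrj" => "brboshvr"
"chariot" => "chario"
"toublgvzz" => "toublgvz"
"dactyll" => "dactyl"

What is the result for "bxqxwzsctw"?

bxqxwzsct

The pattern: delete the last character.
On "bxqxwzsctw" that produces "bxqxwzsct".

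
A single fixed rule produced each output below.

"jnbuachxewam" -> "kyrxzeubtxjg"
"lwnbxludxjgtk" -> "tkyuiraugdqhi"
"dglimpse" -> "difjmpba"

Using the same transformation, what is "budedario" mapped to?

rabaxofly

In each case the input is transformed by: move the first character to the end, then shift every letter 3 places backward in the alphabet (wrapping around).
"budedario" → "udedariob" → "rabaxofly".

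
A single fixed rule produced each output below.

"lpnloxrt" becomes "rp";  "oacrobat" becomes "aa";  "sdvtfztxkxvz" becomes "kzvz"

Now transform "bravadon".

or

Each output is the input with this applied: swap the front and back halves of the string, then keep one character in every 3, starting at position 3 (positions 3rd, 6th, 9th, ...).
"bravadon" → "or".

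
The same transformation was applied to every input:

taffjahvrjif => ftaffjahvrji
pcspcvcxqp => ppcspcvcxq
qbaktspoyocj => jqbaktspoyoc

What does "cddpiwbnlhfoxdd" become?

What's happening: move the last character to the front.
On "cddpiwbnlhfoxdd" that produces "dcddpiwbnlhfoxd".

dcddpiwbnlhfoxd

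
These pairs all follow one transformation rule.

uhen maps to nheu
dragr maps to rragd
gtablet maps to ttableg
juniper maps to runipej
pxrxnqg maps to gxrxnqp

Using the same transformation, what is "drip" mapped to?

The pattern: swap the first and last characters.
For "drip" the result is "prid".

prid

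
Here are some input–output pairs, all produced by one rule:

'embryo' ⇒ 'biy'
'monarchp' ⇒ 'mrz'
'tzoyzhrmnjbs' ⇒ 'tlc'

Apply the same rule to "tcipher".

rob

Looking at the pairs, the operation is to shift every letter 10 places forward in the alphabet (wrapping around), then keep only the last 3 characters.
On "tcipher": the first step gives "dmszrob", and the second then gives "rob".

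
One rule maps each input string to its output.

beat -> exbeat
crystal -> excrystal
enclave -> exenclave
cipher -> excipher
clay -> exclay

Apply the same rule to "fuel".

The transformation: prepend "ex".
On "fuel" that produces "exfuel".

exfuel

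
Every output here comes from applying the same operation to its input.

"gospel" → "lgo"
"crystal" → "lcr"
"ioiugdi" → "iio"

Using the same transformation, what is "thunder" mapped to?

Each output is the input with this applied: move the last character to the front, then keep only the first 3 characters.
Starting from "thunder": after the first operation, "rthunde"; after the second, "rth".

rth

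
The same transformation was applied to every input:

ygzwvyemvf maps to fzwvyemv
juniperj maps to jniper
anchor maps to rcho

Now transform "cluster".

ruste

Each output is the input with this applied: delete the first 2 characters, then move the last character to the front.
Applying both steps to "cluster": "uster", then "ruste".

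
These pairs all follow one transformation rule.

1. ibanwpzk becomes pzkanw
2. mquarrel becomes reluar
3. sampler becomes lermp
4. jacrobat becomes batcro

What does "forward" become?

ardrw

The transformation: delete the first 2 characters, then move the last 3 characters to the front (rotate right by 3).
Applying both steps to "forward": "rward", then "ardrw".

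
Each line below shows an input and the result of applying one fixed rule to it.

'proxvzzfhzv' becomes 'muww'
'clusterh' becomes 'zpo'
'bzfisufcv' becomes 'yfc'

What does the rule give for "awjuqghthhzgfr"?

The rule is to keep one character in every 3, starting at position 1 (positions 1st, 4th, 7th, ...), then shift every letter 3 places backward in the alphabet (wrapping around).
Applying both steps to "awjuqghthhzgfr": "auhhf", then "xreec".

xreec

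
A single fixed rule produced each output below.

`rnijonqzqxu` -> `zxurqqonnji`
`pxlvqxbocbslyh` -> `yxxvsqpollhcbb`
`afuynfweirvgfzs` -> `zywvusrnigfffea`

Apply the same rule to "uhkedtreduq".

Looking at the pairs, the operation is to sort the characters into reverse alphabetical order.
Doing the same to "uhkedtreduq": "uutrqkheedd".

uutrqkheedd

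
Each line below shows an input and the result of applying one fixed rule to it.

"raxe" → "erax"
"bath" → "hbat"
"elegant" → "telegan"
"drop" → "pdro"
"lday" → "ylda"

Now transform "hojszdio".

ohojszdi

What's happening: move the last character to the front.
So "hojszdio" becomes "ohojszdi".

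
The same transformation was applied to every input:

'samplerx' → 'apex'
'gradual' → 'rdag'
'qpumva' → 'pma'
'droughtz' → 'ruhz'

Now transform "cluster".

lsec

Each output is the input with this applied: move the first character to the end, then keep every other character starting from the first (positions 1st, 3rd, 5th, ...).
Applying both steps to "cluster": "lusterc", then "lsec".
(Check on "qpumva": → "pumvaq" → "pma" ✓)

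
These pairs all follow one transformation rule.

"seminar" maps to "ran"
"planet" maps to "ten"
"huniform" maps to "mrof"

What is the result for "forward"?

dra

Looking at the pairs, the operation is to take characters alternately from the front and the back (1st, last, 2nd, 2nd-last, ...), then keep every other character starting from the second (positions 2nd, 4th, 6th, ...).
Applying both steps to "forward": "fdorraw", then "dra".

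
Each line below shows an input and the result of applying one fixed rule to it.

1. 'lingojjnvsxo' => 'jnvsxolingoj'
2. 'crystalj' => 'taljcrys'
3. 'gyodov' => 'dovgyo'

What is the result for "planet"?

The rule is to swap the front and back halves of the string.
For "planet" the result is "netpla".

netpla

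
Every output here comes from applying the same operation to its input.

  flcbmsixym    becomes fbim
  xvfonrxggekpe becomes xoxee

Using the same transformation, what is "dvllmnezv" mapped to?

Looking at the pairs, the operation is to keep one character in every 3, starting at position 1 (positions 1st, 4th, 7th, ...).
On "dvllmnezv" that produces "dle".

dle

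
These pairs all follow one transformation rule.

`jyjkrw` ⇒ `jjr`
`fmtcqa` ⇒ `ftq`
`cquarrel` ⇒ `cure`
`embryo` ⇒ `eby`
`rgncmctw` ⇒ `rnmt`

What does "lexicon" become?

Rule — keep every other character starting from the first (positions 1st, 3rd, 5th, ...).
So "lexicon" becomes "lxcn".

lxcn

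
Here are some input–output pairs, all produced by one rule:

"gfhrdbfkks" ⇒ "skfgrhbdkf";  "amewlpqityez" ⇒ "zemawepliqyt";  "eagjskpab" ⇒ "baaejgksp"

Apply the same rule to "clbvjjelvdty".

Looking at the pairs, the operation is to move the last 2 characters to the front (rotate right by 2), then swap each adjacent pair of characters (1↔2, 3↔4, ...).
On "clbvjjelvdty": the first step gives "tyclbvjjelvd", and the second then gives "ytlcvbjjledv".

ytlcvbjjledv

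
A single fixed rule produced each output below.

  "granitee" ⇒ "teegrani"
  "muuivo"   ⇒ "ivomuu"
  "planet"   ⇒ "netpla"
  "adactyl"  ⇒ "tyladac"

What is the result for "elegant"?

What's happening: move the last 3 characters to the front (rotate right by 3).
"elegant" → "anteleg".

anteleg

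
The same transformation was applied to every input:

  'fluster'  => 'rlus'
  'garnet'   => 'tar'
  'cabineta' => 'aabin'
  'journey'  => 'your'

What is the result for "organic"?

crga

What's happening: swap the first and last characters, then delete the last 3 characters.
Working it through for "organic": intermediate "crganio", final "crga".
(Check on "cabineta": → "aabinetc" → "aabin" ✓)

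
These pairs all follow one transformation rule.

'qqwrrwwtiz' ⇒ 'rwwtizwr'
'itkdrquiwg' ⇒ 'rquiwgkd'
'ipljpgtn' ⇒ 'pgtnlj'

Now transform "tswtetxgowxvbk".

etxgowxvbkwt

What's happening: delete the first 2 characters, then move the first 2 characters to the end (rotate left by 2).
On "tswtetxgowxvbk": the first step gives "wtetxgowxvbk", and the second then gives "etxgowxvbkwt".
(Check on "itkdrquiwg": → "kdrquiwg" → "rquiwgkd" ✓)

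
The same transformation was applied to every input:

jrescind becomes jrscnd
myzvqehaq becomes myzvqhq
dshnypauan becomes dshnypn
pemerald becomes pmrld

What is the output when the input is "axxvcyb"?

Looking at the pairs, the operation is to remove every vowel.
On "axxvcyb" that produces "xxvcyb".

xxvcyb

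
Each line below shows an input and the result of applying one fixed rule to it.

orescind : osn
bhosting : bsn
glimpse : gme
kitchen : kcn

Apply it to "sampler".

spr

The pattern: keep one character in every 3, starting at position 1 (positions 1st, 4th, 7th, ...).
Applying that to "sampler" gives "spr".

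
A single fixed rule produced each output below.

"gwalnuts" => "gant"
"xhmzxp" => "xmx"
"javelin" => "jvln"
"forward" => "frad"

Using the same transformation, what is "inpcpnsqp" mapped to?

Each output is the input with this applied: keep every other character starting from the first (positions 1st, 3rd, 5th, ...).
"inpcpnsqp" → "ippsp".

ippsp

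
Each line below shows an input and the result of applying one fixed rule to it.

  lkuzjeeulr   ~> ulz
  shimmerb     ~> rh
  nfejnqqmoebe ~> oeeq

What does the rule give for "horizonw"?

Rule — swap the front and back halves of the string, then keep one character in every 3, starting at position 3 (positions 3rd, 6th, 9th, ...).
For "horizonw", step one produces "zonwhori"; step two turns that into "no".

no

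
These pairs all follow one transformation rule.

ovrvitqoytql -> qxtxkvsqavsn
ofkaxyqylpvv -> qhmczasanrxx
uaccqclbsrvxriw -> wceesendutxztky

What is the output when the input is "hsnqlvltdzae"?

jupsnxnvfbcg

In each case the input is transformed by: shift every letter 2 places forward in the alphabet (wrapping around).
Applying that to "hsnqlvltdzae" gives "jupsnxnvfbcg".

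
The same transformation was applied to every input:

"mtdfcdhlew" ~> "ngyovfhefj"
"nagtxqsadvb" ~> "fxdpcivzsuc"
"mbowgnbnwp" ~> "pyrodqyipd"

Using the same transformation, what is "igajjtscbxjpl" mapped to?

lrnkicllvuedz

In each case the input is transformed by: move the last 3 characters to the front (rotate right by 3), then shift every letter 2 places forward in the alphabet (wrapping around).
Starting from "igajjtscbxjpl": after the first operation, "jpligajjtscbx"; after the second, "lrnkicllvuedz".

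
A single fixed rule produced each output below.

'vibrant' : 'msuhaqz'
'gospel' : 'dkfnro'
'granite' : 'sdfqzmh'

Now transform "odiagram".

zlnchzfq

The pattern: shift every letter 1 place backward in the alphabet (wrapping around), then move the last 2 characters to the front (rotate right by 2).
For "odiagram", step one produces "nchzfqzl"; step two turns that into "zlnchzfq".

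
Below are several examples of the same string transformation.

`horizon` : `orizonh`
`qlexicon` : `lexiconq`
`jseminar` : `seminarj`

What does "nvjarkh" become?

vjarkhn

Rule — move the first character to the end.
On "nvjarkh" that produces "vjarkhn".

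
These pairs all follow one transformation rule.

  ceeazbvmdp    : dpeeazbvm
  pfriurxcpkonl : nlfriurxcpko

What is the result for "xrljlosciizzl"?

The rule is to delete the first character, then move the last 2 characters to the front (rotate right by 2).
On "xrljlosciizzl" that produces "zlrljlosciiz".

zlrljlosciiz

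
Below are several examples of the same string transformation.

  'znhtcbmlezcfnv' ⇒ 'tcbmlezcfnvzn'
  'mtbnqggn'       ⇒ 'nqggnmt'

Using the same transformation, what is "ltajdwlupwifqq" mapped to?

jdwlupwifqqlt

Each output is the input with this applied: move the first 2 characters to the end (rotate left by 2), then delete the first character.
Starting from "ltajdwlupwifqq": after the first operation, "ajdwlupwifqqlt"; after the second, "jdwlupwifqqlt".
(Check on "mtbnqggn": → "bnqggnmt" → "nqggnmt" ✓)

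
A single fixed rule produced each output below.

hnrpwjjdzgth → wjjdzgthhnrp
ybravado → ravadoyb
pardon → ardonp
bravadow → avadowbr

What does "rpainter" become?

Rule — move the last 2 characters to the front (rotate right by 2), then swap the front and back halves of the string.
On "rpainter": the first step gives "errpaint", and the second then gives "ainterrp".

ainterrp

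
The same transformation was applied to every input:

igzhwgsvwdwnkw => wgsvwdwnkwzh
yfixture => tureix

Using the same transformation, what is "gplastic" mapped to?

sticla

The transformation: delete the first 2 characters, then move the first 2 characters to the end (rotate left by 2).
Working it through for "gplastic": intermediate "lastic", final "sticla".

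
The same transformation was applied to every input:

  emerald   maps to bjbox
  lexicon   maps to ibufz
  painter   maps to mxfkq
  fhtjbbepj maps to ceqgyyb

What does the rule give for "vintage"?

sfkqx

Rule — delete the last 2 characters, then shift every letter 3 places backward in the alphabet (wrapping around).
Doing the same to "vintage": "sfkqx".
(Check on "painter": → "paint" → "mxfkq" ✓)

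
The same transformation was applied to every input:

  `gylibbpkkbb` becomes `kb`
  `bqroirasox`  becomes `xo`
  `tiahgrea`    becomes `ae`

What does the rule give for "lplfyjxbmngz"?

Looking at the pairs, the operation is to swap each adjacent pair of characters (1↔2, 3↔4, ...), then keep only the last 2 characters.
For "lplfyjxbmngz", step one produces "plfljybxnmzg"; step two turns that into "zg".
(Check on "bqroirasox": → "qborrisaxo" → "xo" ✓)

zg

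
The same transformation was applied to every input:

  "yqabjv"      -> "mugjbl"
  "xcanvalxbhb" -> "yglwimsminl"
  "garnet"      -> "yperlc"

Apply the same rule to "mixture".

The rule is to shift every letter 11 places forward in the alphabet (wrapping around), then move the first 3 characters to the end (rotate left by 3).
Working it through for "mixture": intermediate "xtiefcp", final "efcpxti".

efcpxti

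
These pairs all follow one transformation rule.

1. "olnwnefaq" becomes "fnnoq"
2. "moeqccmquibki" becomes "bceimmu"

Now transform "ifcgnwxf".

What's happening: keep every other character starting from the first (positions 1st, 3rd, 5th, ...), then sort the characters into alphabetical order.
On "ifcgnwxf": the first step gives "icnx", and the second then gives "cinx".

cinx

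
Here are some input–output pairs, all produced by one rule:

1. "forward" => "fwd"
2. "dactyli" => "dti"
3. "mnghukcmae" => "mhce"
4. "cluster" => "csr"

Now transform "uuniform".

uir

The pattern: keep one character in every 3, starting at position 1 (positions 1st, 4th, 7th, ...).
Applying that to "uuniform" gives "uir".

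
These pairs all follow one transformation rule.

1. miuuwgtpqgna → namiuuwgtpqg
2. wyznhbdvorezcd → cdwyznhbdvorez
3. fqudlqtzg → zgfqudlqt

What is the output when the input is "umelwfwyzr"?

zrumelwfwy

The rule is to move the last 2 characters to the front (rotate right by 2).
So "umelwfwyzr" becomes "zrumelwfwy".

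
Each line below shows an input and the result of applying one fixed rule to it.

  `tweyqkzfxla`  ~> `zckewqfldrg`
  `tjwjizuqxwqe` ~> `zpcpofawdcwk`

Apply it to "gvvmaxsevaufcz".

The transformation: shift every letter 6 places forward in the alphabet (wrapping around).
On "gvvmaxsevaufcz" that produces "mbbsgdykbgalif".

mbbsgdykbgalif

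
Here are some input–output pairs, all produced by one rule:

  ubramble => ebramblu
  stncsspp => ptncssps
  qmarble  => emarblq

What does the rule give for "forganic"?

corganif

Each output is the input with this applied: swap the first and last characters.
On "forganic" that produces "corganif".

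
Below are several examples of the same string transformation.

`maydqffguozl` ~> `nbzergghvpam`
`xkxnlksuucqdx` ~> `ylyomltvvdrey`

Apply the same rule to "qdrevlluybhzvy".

What's happening: shift every letter 1 place forward in the alphabet (wrapping around).
For "qdrevlluybhzvy" the result is "resfwmmvzciawz".

resfwmmvzciawz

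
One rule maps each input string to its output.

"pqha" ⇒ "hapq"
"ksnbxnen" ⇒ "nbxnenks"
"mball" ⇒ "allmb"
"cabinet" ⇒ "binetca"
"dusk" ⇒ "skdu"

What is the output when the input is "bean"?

In each case the input is transformed by: move the first 2 characters to the end (rotate left by 2).
"bean" → "anbe".

anbe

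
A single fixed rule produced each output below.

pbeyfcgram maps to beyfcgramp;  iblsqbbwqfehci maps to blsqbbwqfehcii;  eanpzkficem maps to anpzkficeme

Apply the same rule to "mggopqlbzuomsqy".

Rule — move the first character to the end.
On "mggopqlbzuomsqy" that produces "ggopqlbzuomsqym".

ggopqlbzuomsqym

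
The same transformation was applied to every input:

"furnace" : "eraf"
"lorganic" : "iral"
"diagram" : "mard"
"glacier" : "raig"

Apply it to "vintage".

The rule is to keep every other character starting from the first (positions 1st, 3rd, 5th, ...), then swap the first and last characters.
On "vintage": the first step gives "vnae", and the second then gives "enav".
(Check on "diagram": → "darm" → "mard" ✓)

enav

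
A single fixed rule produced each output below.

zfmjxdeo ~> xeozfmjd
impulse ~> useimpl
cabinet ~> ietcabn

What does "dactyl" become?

cyldat

In each case the input is transformed by: move the last 3 characters to the front (rotate right by 3), then swap the first and last characters.
So "dactyl" becomes "cyldat".
(Check on "cabinet": → "netcabi" → "ietcabn" ✓)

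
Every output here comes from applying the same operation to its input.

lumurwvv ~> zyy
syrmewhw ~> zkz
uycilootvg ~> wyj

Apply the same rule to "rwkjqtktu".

The rule is to shift every letter 3 places forward in the alphabet (wrapping around), then keep only the last 3 characters.
Working it through for "rwkjqtktu": intermediate "uznmtwnwx", final "nwx".

nwx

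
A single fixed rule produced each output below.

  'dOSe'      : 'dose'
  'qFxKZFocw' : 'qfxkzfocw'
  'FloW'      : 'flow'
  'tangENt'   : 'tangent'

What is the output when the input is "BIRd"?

bird

The rule is to convert every letter to lowercase.
On "BIRd" that produces "bird".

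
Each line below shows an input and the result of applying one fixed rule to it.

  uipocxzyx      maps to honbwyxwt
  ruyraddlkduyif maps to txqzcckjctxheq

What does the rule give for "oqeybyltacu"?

pdxaxkszbtn

In each case the input is transformed by: move the first character to the end, then shift every letter 1 place backward in the alphabet (wrapping around).
Applying both steps to "oqeybyltacu": "qeybyltacuo", then "pdxaxkszbtn".
(Check on "uipocxzyx": → "ipocxzyxu" → "honbwyxwt" ✓)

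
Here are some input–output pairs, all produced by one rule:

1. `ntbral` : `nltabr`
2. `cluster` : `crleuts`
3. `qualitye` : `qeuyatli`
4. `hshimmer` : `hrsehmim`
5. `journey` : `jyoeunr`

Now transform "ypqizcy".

yypcqzi

Each output is the input with this applied: take characters alternately from the front and the back (1st, last, 2nd, 2nd-last, ...).
So "ypqizcy" becomes "yypcqzi".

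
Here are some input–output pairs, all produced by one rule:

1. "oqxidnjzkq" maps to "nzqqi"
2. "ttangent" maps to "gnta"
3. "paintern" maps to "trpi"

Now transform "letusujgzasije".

gaieeuu

Rule — swap the front and back halves of the string, then keep every other character starting from the first (positions 1st, 3rd, 5th, ...).
So "letusujgzasije" becomes "gaieeuu".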